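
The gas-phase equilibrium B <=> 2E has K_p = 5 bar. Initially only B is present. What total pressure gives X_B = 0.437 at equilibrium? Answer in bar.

P = 5.3 bar

Take 1 mol B as basis and let X be its fractional conversion, so ξ = X.
Moles: n_B = 1 − X; n_E = 2X.
n_T = Σnᵢ = 1 + X.
K_p = p_E^2 / (p_B) with p_i = (n_i/n_T)·P.
At X = 0.437: the mole-fraction product g(X) = Π y_i^ν_i = 0.9442. Since K_p = g(X)·P^{1}, P = (K_p/g)^(1/1) = (5/0.9442)^(1/1) = 5.3 bar.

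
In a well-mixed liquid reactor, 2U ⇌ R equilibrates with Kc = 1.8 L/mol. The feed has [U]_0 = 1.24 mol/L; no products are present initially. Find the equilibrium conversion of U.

Let X = conversion of U; extent ξ = 1.24X/2 mol/L.
Concentrations: [U] = 1.24 − 1.24X; [R] = 0.62X.
Kc = [R] / ([U]^2).
Setting equal to 1.8 and solving for X on (0,1) gives X = 0.626.

X = 0.626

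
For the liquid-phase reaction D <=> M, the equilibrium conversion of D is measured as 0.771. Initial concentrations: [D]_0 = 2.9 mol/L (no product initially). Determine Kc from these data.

Kc = 3.37

Let X = conversion of D.
Concentrations: [D] = 2.9 − 2.9X; [M] = 2.9X.
At X = 0.771: [D] = 0.664, [M] = 2.24.
Kc = [M] / ([D]) = 3.37.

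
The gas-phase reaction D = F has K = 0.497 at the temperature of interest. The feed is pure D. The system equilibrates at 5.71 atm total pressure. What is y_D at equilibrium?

y_D = 0.668

Take 1 mol D as basis and let X be its fractional conversion, so ξ = X.
At extent ξ: n_D = 1 − X; n_F = X.
Total moles n_T = 1 (Δν = 0, constant).
With p_i = (n_i/n_T)P, K = p_F / (p_D).
This yields a degree-1 equation in X; solving on (0,1), X = 0.332.
Then n_D = 0.668, n_T = 1, so y_D = 0.668.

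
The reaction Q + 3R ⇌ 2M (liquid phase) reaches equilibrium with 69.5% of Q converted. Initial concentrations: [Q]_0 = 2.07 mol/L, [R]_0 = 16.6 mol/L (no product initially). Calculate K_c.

Let X = conversion of Q.
Concentrations: [Q] = 2.07 − 2.07X; [R] = 16.6 − 6.21X; [M] = 4.14X.
At X = 0.695: [Q] = 0.631, [R] = 12.3, [M] = 2.88.
K_c = [M]^2 / ([Q] [R]^3) = 0.00707 (mol/L)^-2.

K_c = 0.00707 (mol/L)^-2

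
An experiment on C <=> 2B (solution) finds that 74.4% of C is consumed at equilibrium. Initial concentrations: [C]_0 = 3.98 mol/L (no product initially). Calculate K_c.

K_c = 34.4 mol/L

Let X = conversion of C.
Concentrations: [C] = 3.98 − 3.98X; [B] = 7.96X.
At X = 0.744: [C] = 1.02, [B] = 5.92.
K_c = [B]^2 / ([C]) = 34.4 mol/L.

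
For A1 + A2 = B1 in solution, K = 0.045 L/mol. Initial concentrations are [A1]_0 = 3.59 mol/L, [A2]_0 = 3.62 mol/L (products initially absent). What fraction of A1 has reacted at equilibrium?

X = 0.125

Let X = conversion of A1; extent ξ = 3.59·X mol/L.
Concentrations: [A1] = 3.59 − 3.59X; [A2] = 3.62 − 3.59X; [B1] = 3.59X.
K = [B1] / ([A1] [A2]).
Equating to 0.045 L/mol: the physical root is X = 0.125.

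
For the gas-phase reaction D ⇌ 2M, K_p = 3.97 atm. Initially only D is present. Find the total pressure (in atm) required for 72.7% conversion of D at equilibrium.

P = 0.885 atm

Basis: 1 mol D initially; let X = conversion of D. Extent ξ = X.
Species balance: n_D = 1 − X; n_M = 2X.
n_T = Σnᵢ = 1 + X.
K_p = p_M^2 / (p_D) with p_i = (n_i/n_T)·P.
At X = 0.727: the mole-fraction product g(X) = Π y_i^ν_i = 4.484. Since K_p = g(X)·P^{1}, P = (K_p/g)^(1/1) = (3.97/4.484)^(1/1) = 0.885 atm.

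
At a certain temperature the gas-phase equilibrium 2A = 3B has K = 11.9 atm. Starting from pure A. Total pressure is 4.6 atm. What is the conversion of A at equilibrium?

X = 0.568

Basis: 1 mol A initially; let X = conversion of A. Extent ξ = 0.5X.
Mole table: n_A = 1 − X; n_B = 1.5X.
Total moles n_T = 1 + 0.5X.
Mole fractions y_i = n_i/n_T; K = p_B^3 / (p_A^2) with p_i = y_i·P.
This yields a degree-3 equation in X; solving on (0,1), X = 0.568.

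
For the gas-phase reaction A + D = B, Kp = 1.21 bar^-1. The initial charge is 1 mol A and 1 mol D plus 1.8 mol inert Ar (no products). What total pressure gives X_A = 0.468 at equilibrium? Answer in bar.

P = 4.55 bar

Take 1 mol A as basis and let X be its fractional conversion, so ξ = X.
Mole table: n_A = 1 − X; n_D = 1 − X; n_B = X; n_I = 1.8 (inert).
Summing: n_T = 3.8 − X.
Kp = p_B / (p_A p_D) with p_i = (n_i/n_T)·P.
At X = 0.468: the mole-fraction product g(X) = Π y_i^ν_i = 5.51. Since Kp = g(X)·P^{-1}, P = (g/Kp)^(1/1) = (5.51/1.21)^(1/1) = 4.55 bar.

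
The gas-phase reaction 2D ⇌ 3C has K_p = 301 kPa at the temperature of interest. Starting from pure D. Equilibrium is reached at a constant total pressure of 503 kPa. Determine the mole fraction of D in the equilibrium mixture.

y_D = 0.482

Take 1 mol D as basis and let X be its fractional conversion, so ξ = 0.5X.
At extent ξ: n_D = 1 − X; n_C = 1.5X.
Total moles n_T = 1 + 0.5X.
Mole fractions y_i = n_i/n_T; K_p = p_C^3 / (p_D^2) with p_i = y_i·P.
Equating to 301 kPa and solving on 0 < X < 1: X = 0.417.
Then n_D = 0.583, n_T = 1.21, so y_D = 0.482.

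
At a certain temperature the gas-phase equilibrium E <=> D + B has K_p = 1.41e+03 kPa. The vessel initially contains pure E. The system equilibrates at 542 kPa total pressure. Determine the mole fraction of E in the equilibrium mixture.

y_E = 0.081

Let X = conversion of E (basis 1 mol E); extent of reaction ξ = X.
Species balance: n_E = 1 − X; n_D = X; n_B = X.
n_T = Σnᵢ = 1 + X.
With p_i = (n_i/n_T)P, K_p = p_D p_B / (p_E).
Substituting and setting equal to 1.41e+03 kPa gives a polynomial in X; the root in (0,1) is X = 0.850.
Then n_E = 0.15, n_T = 1.85, so y_E = 0.081.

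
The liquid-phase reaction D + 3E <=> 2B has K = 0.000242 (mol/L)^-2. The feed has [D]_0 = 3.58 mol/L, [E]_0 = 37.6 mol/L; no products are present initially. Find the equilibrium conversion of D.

Let X = conversion of D; extent ξ = 3.58·X mol/L.
Concentrations: [D] = 3.58 − 3.58X; [E] = 37.6 − 10.7X; [B] = 7.16X.
K = [B]^2 / ([D] [E]^3).
This equals 0.000242 at X = 0.518 (the root in 0 < X < 1).

X = 0.518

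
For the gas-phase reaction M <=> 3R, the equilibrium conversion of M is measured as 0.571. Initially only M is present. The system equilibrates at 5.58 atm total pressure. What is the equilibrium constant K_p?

Let X = conversion of M (basis 1 mol M); extent of reaction ξ = X.
At extent ξ: n_M = 1 − X; n_R = 3X.
Summing: n_T = 1 + 2X.
At X = 0.571: n_M = 0.429, n_R = 1.71, n_T = 2.14.
p_i = (n_i/n_T)·P. K_p = p_R^3 / (p_M) = 79.5 atm^2.

K_p = 79.5 atm^2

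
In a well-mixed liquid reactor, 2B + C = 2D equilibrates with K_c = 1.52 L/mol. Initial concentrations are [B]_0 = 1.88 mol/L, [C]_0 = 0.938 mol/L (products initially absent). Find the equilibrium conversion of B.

X = 0.466

Let X = conversion of B; extent ξ = 1.88X/2 mol/L.
Concentrations: [B] = 1.88 − 1.88X; [C] = 0.938 − 0.94X; [D] = 1.88X.
K_c = [D]^2 / ([B]^2 [C]).
Solving K_c = 1.52 for X ∈ (0,1): X = 0.466.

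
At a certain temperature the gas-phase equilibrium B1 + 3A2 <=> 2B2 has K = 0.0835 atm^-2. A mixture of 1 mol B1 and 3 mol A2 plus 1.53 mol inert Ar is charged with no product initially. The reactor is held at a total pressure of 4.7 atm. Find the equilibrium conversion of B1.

X = 0.327

Let X = conversion of B1 (basis 1 mol B1); extent of reaction ξ = X.
Moles: n_B1 = 1 − X; n_A2 = 3 − 3X; n_B2 = 2X; n_I = 1.53 (inert).
n_T = Σnᵢ = 5.53 − 2X.
Mole fractions y_i = n_i/n_T; K = p_B2^2 / (p_B1 p_A2^3) with p_i = y_i·P.
Substituting and setting equal to 0.0835 atm^-2 gives a polynomial in X; the root in (0,1) is X = 0.327.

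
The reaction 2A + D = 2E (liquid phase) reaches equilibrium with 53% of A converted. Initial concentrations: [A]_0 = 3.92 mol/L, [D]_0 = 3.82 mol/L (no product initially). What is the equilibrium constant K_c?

K_c = 0.457 L/mol

Let X = conversion of A.
Concentrations: [A] = 3.92 − 3.92X; [D] = 3.82 − 1.96X; [E] = 3.92X.
At X = 0.53: [A] = 1.84, [D] = 2.78, [E] = 2.08.
K_c = [E]^2 / ([A]^2 [D]) = 0.457 L/mol.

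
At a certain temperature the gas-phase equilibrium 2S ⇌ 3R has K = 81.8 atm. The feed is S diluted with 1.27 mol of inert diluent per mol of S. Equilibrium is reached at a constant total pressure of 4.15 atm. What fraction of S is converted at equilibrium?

Basis: 1 mol S initially; let X = conversion of S. Extent ξ = 0.5X.
Moles: n_S = 1 − X; n_R = 1.5X; n_I = 1.27 (inert).
Summing: n_T = 2.27 + 0.5X.
Mole fractions y_i = n_i/n_T; K = p_R^3 / (p_S^2) with p_i = y_i·P.
This yields a degree-3 equation in X; solving on (0,1), X = 0.814.

X = 0.814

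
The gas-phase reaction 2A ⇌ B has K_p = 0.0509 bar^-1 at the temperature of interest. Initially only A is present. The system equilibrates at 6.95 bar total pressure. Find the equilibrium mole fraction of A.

y_A = 0.783

Basis: 1 mol A initially; let X = conversion of A. Extent ξ = 0.5X.
Species balance: n_A = 1 − X; n_B = 0.5X.
Summing: n_T = 1 − 0.5X.
With p_i = (n_i/n_T)P, K_p = p_B / (p_A^2).
Substituting and setting equal to 0.0509 bar^-1 gives a polynomial in X; the root in (0,1) is X = 0.357.
Then n_A = 0.643, n_T = 0.822, so y_A = 0.783.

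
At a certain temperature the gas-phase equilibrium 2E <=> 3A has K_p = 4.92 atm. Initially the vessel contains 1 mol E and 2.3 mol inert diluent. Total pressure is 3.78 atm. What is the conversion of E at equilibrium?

X = 0.603

Basis: 1 mol E initially; let X = conversion of E. Extent ξ = 0.5X.
Species balance: n_E = 1 − X; n_A = 1.5X; n_I = 2.3 (inert).
Total moles n_T = 3.3 + 0.5X.
y_i = n_i/n_T, p_i = y_i·P. K_p = p_A^3 / (p_E^2).
This yields a degree-3 equation in X; solving on (0,1), X = 0.603.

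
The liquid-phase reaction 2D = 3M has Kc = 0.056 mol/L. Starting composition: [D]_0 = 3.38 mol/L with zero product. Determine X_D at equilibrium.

X = 0.152

Let X = conversion of D; extent ξ = 3.38X/2 mol/L.
Concentrations: [D] = 3.38 − 3.38X; [M] = 5.07X.
Kc = [M]^3 / ([D]^2).
Equating to 0.056 mol/L: the physical root is X = 0.152.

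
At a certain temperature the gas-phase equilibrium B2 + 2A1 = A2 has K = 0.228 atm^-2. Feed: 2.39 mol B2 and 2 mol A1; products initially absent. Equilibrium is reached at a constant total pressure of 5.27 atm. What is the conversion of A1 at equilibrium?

Let X = conversion of A1 (basis 2 mol A1); extent of reaction ξ = X.
Mole table: n_B2 = 2.39 − X; n_A1 = 2 − 2X; n_A2 = X.
Summing: n_T = 4.39 − 2X.
With p_i = (n_i/n_T)P, K = p_A2 / (p_B2 p_A1^2).
Substituting and setting equal to 0.228 atm^-2 gives a polynomial in X; the root in (0,1) is X = 0.628.

X = 0.628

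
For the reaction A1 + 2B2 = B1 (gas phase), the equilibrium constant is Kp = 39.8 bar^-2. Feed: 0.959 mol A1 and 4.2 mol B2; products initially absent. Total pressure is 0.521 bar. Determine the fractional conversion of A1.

Basis: 0.959 mol A1 initially; let X = conversion of A1. Extent ξ = 0.959X.
Mole table: n_A1 = 0.959 − 0.959X; n_B2 = 4.2 − 1.92X; n_B1 = 0.959X.
Total moles n_T = 5.16 − 1.92X.
y_i = n_i/n_T, p_i = y_i·P. Kp = p_B1 / (p_A1 p_B2^2).
Equating to 39.8 bar^-2 and solving on 0 < X < 1: X = 0.851.

X = 0.851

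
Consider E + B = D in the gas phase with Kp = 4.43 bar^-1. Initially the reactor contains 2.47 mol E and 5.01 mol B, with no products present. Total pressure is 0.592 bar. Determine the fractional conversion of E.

X = 0.606

Let X = conversion of E (basis 2.47 mol E); extent of reaction ξ = 2.47X.
Species balance: n_E = 2.47 − 2.47X; n_B = 5.01 − 2.47X; n_D = 2.47X.
Summing: n_T = 7.48 − 2.47X.
With p_i = (n_i/n_T)P, Kp = p_D / (p_E p_B).
Setting this equal to 4.43 bar^-1 and taking the physical root (0 < X < 1) gives X = 0.606.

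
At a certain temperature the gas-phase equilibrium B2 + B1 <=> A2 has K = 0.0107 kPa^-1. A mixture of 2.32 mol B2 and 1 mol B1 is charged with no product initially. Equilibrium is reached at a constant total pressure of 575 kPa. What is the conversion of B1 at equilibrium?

Let X = conversion of B1 (basis 1 mol B1); extent of reaction ξ = X.
At extent ξ: n_B2 = 2.32 − X; n_B1 = 1 − X; n_A2 = X.
Total moles n_T = 3.32 − X.
With p_i = (n_i/n_T)P, K = p_A2 / (p_B2 p_B1).
Equating to 0.0107 kPa^-1 and solving on 0 < X < 1: X = 0.788.

X = 0.788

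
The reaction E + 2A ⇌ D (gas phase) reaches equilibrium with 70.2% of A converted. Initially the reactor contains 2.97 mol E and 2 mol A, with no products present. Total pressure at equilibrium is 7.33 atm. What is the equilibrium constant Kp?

Kp = 0.206 atm^-2

Let X = conversion of A (basis 2 mol A); extent of reaction ξ = X.
Mole table: n_E = 2.97 − X; n_A = 2 − 2X; n_D = X.
Summing: n_T = 4.97 − 2X.
At X = 0.702: n_E = 2.27, n_A = 0.596, n_D = 0.702, n_T = 3.57.
p_i = (n_i/n_T)·P. Kp = p_D / (p_E p_A^2) = 0.206 atm^-2.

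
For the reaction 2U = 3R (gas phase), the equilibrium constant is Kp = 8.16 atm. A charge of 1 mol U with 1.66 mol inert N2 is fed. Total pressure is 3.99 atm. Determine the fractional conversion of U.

X = 0.629

Let X = conversion of U (basis 1 mol U); extent of reaction ξ = 0.5X.
Moles: n_U = 1 − X; n_R = 1.5X; n_I = 1.66 (inert).
Total moles n_T = 2.66 + 0.5X.
Mole fractions y_i = n_i/n_T; Kp = p_R^3 / (p_U^2) with p_i = y_i·P.
Substituting and setting equal to 8.16 atm gives a polynomial in X; the root in (0,1) is X = 0.629.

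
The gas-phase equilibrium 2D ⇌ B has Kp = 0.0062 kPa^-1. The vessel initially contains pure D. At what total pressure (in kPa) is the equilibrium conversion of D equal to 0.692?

Basis: 1 mol D initially; let X = conversion of D. Extent ξ = 0.5X.
At extent ξ: n_D = 1 − X; n_B = 0.5X.
Summing: n_T = 1 − 0.5X.
Kp = p_B / (p_D^2) with p_i = (n_i/n_T)·P.
At X = 0.692: the mole-fraction product g(X) = Π y_i^ν_i = 2.385. Since Kp = g(X)·P^{-1}, P = (g/Kp)^(1/1) = (2.385/0.0062)^(1/1) = 385 kPa.

P = 385 kPa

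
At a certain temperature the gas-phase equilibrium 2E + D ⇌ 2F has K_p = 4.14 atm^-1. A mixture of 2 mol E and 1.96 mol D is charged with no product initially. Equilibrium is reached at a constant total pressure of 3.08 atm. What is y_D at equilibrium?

y_D = 0.388

Let X = conversion of E (basis 2 mol E); extent of reaction ξ = X.
Mole table: n_E = 2 − 2X; n_D = 1.96 − X; n_F = 2X.
n_T = Σnᵢ = 3.96 − X.
y_i = n_i/n_T, p_i = y_i·P. K_p = p_F^2 / (p_E^2 p_D).
Substituting and setting equal to 4.14 atm^-1 gives a polynomial in X; the root in (0,1) is X = 0.690.
Then n_D = 1.27, n_T = 3.27, so y_D = 0.388.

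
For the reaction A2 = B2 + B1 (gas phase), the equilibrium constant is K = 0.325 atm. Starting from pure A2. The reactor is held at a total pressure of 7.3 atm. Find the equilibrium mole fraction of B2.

y_B2 = 0.171

Basis: 1 mol A2 initially; let X = conversion of A2. Extent ξ = X.
At extent ξ: n_A2 = 1 − X; n_B2 = X; n_B1 = X.
Total moles n_T = 1 + X.
With p_i = (n_i/n_T)P, K = p_B2 p_B1 / (p_A2).
Substituting and setting equal to 0.325 atm gives a polynomial in X; the root in (0,1) is X = 0.206.
Then n_B2 = 0.206, n_T = 1.21, so y_B2 = 0.171.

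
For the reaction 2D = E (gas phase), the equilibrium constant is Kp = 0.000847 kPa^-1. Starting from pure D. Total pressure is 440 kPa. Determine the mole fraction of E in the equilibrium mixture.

Basis: 1 mol D initially; let X = conversion of D. Extent ξ = 0.5X.
At extent ξ: n_D = 1 − X; n_E = 0.5X.
Total moles n_T = 1 − 0.5X.
With p_i = (n_i/n_T)P, Kp = p_E / (p_D^2).
Substituting and setting equal to 0.000847 kPa^-1 gives a polynomial in X; the root in (0,1) is X = 0.366.
Then n_E = 0.183, n_T = 0.817, so y_E = 0.224.

y_E = 0.224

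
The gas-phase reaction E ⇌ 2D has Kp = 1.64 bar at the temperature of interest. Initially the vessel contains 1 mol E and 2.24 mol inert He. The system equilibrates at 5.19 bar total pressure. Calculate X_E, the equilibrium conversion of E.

Basis: 1 mol E initially; let X = conversion of E. Extent ξ = X.
At extent ξ: n_E = 1 − X; n_D = 2X; n_I = 2.24 (inert).
Summing: n_T = 3.24 + X.
Mole fractions y_i = n_i/n_T; Kp = p_D^2 / (p_E) with p_i = y_i·P.
Equating to 1.64 bar and solving on 0 < X < 1: X = 0.412.

X = 0.412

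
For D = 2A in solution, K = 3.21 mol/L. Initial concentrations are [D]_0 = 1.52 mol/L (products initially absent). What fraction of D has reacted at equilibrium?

X = 0.509

Let X = conversion of D; extent ξ = 1.52·X mol/L.
Concentrations: [D] = 1.52 − 1.52X; [A] = 3.04X.
K = [A]^2 / ([D]).
This equals 3.21 at X = 0.509 (the root in 0 < X < 1).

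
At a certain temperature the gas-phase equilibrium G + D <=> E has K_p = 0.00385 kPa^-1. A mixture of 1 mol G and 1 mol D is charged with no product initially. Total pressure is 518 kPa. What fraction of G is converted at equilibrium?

Basis: 1 mol G initially; let X = conversion of G. Extent ξ = X.
At extent ξ: n_G = 1 − X; n_D = 1 − X; n_E = X.
n_T = Σnᵢ = 2 − X.
y_i = n_i/n_T, p_i = y_i·P. K_p = p_E / (p_G p_D).
Substituting and setting equal to 0.00385 kPa^-1 gives a polynomial in X; the root in (0,1) is X = 0.422.

X = 0.422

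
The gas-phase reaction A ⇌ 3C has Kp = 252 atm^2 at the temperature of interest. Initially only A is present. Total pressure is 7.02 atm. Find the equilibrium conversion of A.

X = 0.692

Take 1 mol A as basis and let X be its fractional conversion, so ξ = X.
Mole table: n_A = 1 − X; n_C = 3X.
Summing: n_T = 1 + 2X.
With p_i = (n_i/n_T)P, Kp = p_C^3 / (p_A).
Setting this equal to 252 atm^2 and taking the physical root (0 < X < 1) gives X = 0.692.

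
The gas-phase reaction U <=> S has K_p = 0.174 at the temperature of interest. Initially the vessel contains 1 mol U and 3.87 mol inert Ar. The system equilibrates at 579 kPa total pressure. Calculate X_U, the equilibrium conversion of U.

Take 1 mol U as basis and let X be its fractional conversion, so ξ = X.
Species balance: n_U = 1 − X; n_S = X; n_I = 3.87 (inert).
Since Δν = 0, n_T = 4.87 throughout.
Mole fractions y_i = n_i/n_T; K_p = p_S / (p_U) with p_i = y_i·P.
Substituting and setting equal to 0.174 gives a polynomial in X; the root in (0,1) is X = 0.148.

X = 0.148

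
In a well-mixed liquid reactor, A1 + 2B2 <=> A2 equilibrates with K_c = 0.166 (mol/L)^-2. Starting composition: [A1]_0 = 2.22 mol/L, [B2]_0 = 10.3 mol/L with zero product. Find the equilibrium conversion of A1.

Let X = conversion of A1; extent ξ = 2.22·X mol/L.
Concentrations: [A1] = 2.22 − 2.22X; [B2] = 10.3 − 4.44X; [A2] = 2.22X.
K_c = [A2] / ([A1] [B2]^2).
Setting equal to 0.166 and solving for X on (0,1) gives X = 0.873.

X = 0.873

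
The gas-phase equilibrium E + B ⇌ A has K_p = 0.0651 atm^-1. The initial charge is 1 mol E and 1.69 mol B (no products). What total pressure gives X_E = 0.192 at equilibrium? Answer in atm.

Take 1 mol E as basis and let X be its fractional conversion, so ξ = X.
At extent ξ: n_E = 1 − X; n_B = 1.69 − X; n_A = X.
Summing: n_T = 2.69 − X.
K_p = p_A / (p_E p_B) with p_i = (n_i/n_T)·P.
At X = 0.192: the mole-fraction product g(X) = Π y_i^ν_i = 0.3963. Since K_p = g(X)·P^{-1}, P = (g/K_p)^(1/1) = (0.3963/0.0651)^(1/1) = 6.09 atm.

P = 6.09 atm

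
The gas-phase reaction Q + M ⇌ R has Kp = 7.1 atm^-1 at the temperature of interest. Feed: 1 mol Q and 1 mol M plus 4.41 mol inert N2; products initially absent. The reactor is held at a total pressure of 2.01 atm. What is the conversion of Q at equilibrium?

Take 1 mol Q as basis and let X be its fractional conversion, so ξ = X.
At extent ξ: n_Q = 1 − X; n_M = 1 − X; n_R = X; n_I = 4.41 (inert).
Total moles n_T = 6.41 − X.
With p_i = (n_i/n_T)P, Kp = p_R / (p_Q p_M).
Substituting and setting equal to 7.1 atm^-1 gives a polynomial in X; the root in (0,1) is X = 0.532.

X = 0.532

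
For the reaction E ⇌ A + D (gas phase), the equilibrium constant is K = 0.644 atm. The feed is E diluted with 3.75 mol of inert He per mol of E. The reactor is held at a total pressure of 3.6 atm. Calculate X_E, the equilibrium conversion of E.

Take 1 mol E as basis and let X be its fractional conversion, so ξ = X.
At extent ξ: n_E = 1 − X; n_A = X; n_D = X; n_I = 3.75 (inert).
n_T = Σnᵢ = 4.75 + X.
Mole fractions y_i = n_i/n_T; K = p_A p_D / (p_E) with p_i = y_i·P.
Equating to 0.644 atm and solving on 0 < X < 1: X = 0.611.

X = 0.611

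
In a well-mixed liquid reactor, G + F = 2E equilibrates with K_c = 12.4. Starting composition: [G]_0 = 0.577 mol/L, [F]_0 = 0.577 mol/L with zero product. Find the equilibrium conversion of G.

X = 0.638

Let X = conversion of G; extent ξ = 0.577·X mol/L.
Concentrations: [G] = 0.577 − 0.577X; [F] = 0.577 − 0.577X; [E] = 1.15X.
K_c = [E]^2 / ([G] [F]).
Solving K_c = 12.4 for X ∈ (0,1): X = 0.638.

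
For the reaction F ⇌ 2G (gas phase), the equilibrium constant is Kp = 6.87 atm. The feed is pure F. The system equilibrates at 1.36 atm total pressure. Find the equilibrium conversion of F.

X = 0.747

Let X = conversion of F (basis 1 mol F); extent of reaction ξ = X.
Moles: n_F = 1 − X; n_G = 2X.
Total moles n_T = 1 + X.
With p_i = (n_i/n_T)P, Kp = p_G^2 / (p_F).
Setting this equal to 6.87 atm and taking the physical root (0 < X < 1) gives X = 0.747.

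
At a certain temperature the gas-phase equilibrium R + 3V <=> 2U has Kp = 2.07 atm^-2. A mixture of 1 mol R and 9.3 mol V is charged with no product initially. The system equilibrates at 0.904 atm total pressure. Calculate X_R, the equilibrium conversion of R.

X = 0.728

Take 1 mol R as basis and let X be its fractional conversion, so ξ = X.
Species balance: n_R = 1 − X; n_V = 9.3 − 3X; n_U = 2X.
Total moles n_T = 10.3 − 2X.
With p_i = (n_i/n_T)P, Kp = p_U^2 / (p_R p_V^3).
Setting this equal to 2.07 atm^-2 and taking the physical root (0 < X < 1) gives X = 0.728.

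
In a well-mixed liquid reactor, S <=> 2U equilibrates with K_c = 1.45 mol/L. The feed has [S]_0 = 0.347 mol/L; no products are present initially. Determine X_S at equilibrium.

X = 0.625

Let X = conversion of S; extent ξ = 0.347·X mol/L.
Concentrations: [S] = 0.347 − 0.347X; [U] = 0.694X.
K_c = [U]^2 / ([S]).
Setting equal to 1.45 and solving for X on (0,1) gives X = 0.625.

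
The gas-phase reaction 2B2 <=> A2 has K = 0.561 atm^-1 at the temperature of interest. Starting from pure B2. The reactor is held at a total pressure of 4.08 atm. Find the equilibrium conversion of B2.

X = 0.686

Take 1 mol B2 as basis and let X be its fractional conversion, so ξ = 0.5X.
Species balance: n_B2 = 1 − X; n_A2 = 0.5X.
n_T = Σnᵢ = 1 − 0.5X.
With p_i = (n_i/n_T)P, K = p_A2 / (p_B2^2).
Substituting and setting equal to 0.561 atm^-1 gives a polynomial in X; the root in (0,1) is X = 0.686.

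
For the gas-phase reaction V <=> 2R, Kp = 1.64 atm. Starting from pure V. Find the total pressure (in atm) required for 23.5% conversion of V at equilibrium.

Let X = conversion of V (basis 1 mol V); extent of reaction ξ = X.
Mole table: n_V = 1 − X; n_R = 2X.
n_T = Σnᵢ = 1 + X.
Kp = p_R^2 / (p_V) with p_i = (n_i/n_T)·P.
At X = 0.235: the mole-fraction product g(X) = Π y_i^ν_i = 0.2338. Since Kp = g(X)·P^{1}, P = (Kp/g)^(1/1) = (1.64/0.2338)^(1/1) = 7.01 atm.

P = 7.01 atm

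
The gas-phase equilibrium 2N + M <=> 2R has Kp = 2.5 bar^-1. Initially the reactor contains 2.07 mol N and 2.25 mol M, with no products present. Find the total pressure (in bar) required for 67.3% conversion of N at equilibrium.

Let X = conversion of N (basis 2.07 mol N); extent of reaction ξ = 1.03X.
Species balance: n_N = 2.07 − 2.07X; n_M = 2.25 − 1.03X; n_R = 2.07X.
Total moles n_T = 4.32 − 1.03X.
Kp = p_R^2 / (p_N^2 p_M) with p_i = (n_i/n_T)·P.
At X = 0.673: the mole-fraction product g(X) = Π y_i^ν_i = 9.88. Since Kp = g(X)·P^{-1}, P = (g/Kp)^(1/1) = (9.88/2.5)^(1/1) = 3.95 bar.

P = 3.95 bar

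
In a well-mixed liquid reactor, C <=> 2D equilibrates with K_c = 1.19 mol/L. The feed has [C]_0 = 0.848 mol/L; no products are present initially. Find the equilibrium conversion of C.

X = 0.442

Let X = conversion of C; extent ξ = 0.848·X mol/L.
Concentrations: [C] = 0.848 − 0.848X; [D] = 1.7X.
K_c = [D]^2 / ([C]).
This equals 1.19 at X = 0.442 (the root in 0 < X < 1).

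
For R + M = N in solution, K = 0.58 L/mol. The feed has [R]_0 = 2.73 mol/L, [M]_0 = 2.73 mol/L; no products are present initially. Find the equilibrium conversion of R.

X = 0.461

Let X = conversion of R; extent ξ = 2.73·X mol/L.
Concentrations: [R] = 2.73 − 2.73X; [M] = 2.73 − 2.73X; [N] = 2.73X.
K = [N] / ([R] [M]).
Equating to 0.58 L/mol: the physical root is X = 0.461.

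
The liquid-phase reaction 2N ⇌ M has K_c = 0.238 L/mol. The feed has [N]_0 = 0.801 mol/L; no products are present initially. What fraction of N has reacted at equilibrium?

X = 0.228

Let X = conversion of N; extent ξ = 0.801X/2 mol/L.
Concentrations: [N] = 0.801 − 0.801X; [M] = 0.401X.
K_c = [M] / ([N]^2).
This equals 0.238 at X = 0.228 (the root in 0 < X < 1).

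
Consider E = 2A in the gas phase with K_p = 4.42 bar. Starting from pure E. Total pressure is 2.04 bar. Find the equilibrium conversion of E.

Take 1 mol E as basis and let X be its fractional conversion, so ξ = X.
Species balance: n_E = 1 − X; n_A = 2X.
Summing: n_T = 1 + X.
y_i = n_i/n_T, p_i = y_i·P. K_p = p_A^2 / (p_E).
Equating to 4.42 bar and solving on 0 < X < 1: X = 0.593.

X = 0.593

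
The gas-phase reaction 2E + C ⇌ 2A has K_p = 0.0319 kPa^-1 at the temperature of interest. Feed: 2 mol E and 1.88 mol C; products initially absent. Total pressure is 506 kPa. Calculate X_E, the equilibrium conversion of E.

X = 0.709

Let X = conversion of E (basis 2 mol E); extent of reaction ξ = X.
Species balance: n_E = 2 − 2X; n_C = 1.88 − X; n_A = 2X.
Summing: n_T = 3.88 − X.
With p_i = (n_i/n_T)P, K_p = p_A^2 / (p_E^2 p_C).
Setting this equal to 0.0319 kPa^-1 and taking the physical root (0 < X < 1) gives X = 0.709.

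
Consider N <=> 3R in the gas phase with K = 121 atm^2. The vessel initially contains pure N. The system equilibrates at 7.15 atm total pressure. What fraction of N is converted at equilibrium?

Take 1 mol N as basis and let X be its fractional conversion, so ξ = X.
Species balance: n_N = 1 − X; n_R = 3X.
n_T = Σnᵢ = 1 + 2X.
With p_i = (n_i/n_T)P, K = p_R^3 / (p_N).
Setting this equal to 121 atm^2 and taking the physical root (0 < X < 1) gives X = 0.558.

X = 0.558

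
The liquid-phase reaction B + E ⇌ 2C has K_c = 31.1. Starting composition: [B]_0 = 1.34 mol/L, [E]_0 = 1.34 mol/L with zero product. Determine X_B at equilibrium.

X = 0.736

Let X = conversion of B; extent ξ = 1.34·X mol/L.
Concentrations: [B] = 1.34 − 1.34X; [E] = 1.34 − 1.34X; [C] = 2.68X.
K_c = [C]^2 / ([B] [E]).
Setting equal to 31.1 and solving for X on (0,1) gives X = 0.736.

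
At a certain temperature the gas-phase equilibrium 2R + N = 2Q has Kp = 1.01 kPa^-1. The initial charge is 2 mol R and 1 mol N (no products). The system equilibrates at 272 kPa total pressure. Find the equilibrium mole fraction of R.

y_R = 0.161

Basis: 2 mol R initially; let X = conversion of R. Extent ξ = X.
Species balance: n_R = 2 − 2X; n_N = 1 − X; n_Q = 2X.
Total moles n_T = 3 − X.
With p_i = (n_i/n_T)P, Kp = p_Q^2 / (p_R^2 p_N).
Setting this equal to 1.01 kPa^-1 and taking the physical root (0 < X < 1) gives X = 0.825.
Then n_R = 0.351, n_T = 2.18, so y_R = 0.161.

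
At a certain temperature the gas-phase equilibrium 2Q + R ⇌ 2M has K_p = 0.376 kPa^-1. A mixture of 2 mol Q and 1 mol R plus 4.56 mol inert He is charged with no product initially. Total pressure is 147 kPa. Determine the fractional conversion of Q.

X = 0.632

Let X = conversion of Q (basis 2 mol Q); extent of reaction ξ = X.
Species balance: n_Q = 2 − 2X; n_R = 1 − X; n_M = 2X; n_I = 4.56 (inert).
n_T = Σnᵢ = 7.56 − X.
y_i = n_i/n_T, p_i = y_i·P. K_p = p_M^2 / (p_Q^2 p_R).
This yields a degree-3 equation in X; solving on (0,1), X = 0.632.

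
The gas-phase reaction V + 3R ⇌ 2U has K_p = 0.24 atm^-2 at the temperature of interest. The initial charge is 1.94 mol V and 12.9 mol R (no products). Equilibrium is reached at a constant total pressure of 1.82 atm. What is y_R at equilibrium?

Basis: 1.94 mol V initially; let X = conversion of V. Extent ξ = 1.94X.
Moles: n_V = 1.94 − 1.94X; n_R = 12.9 − 5.82X; n_U = 3.88X.
Total moles n_T = 14.8 − 3.88X.
Mole fractions y_i = n_i/n_T; K_p = p_U^2 / (p_V p_R^3) with p_i = y_i·P.
Setting this equal to 0.24 atm^-2 and taking the physical root (0 < X < 1) gives X = 0.529.
Then n_R = 9.82, n_T = 12.8, so y_R = 0.768.

y_R = 0.768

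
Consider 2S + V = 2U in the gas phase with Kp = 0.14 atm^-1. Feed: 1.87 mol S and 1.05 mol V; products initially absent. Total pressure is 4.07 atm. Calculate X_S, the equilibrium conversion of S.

X = 0.290

Let X = conversion of S (basis 1.87 mol S); extent of reaction ξ = 0.935X.
Moles: n_S = 1.87 − 1.87X; n_V = 1.05 − 0.935X; n_U = 1.87X.
Summing: n_T = 2.92 − 0.935X.
y_i = n_i/n_T, p_i = y_i·P. Kp = p_U^2 / (p_S^2 p_V).
Setting this equal to 0.14 atm^-1 and taking the physical root (0 < X < 1) gives X = 0.290.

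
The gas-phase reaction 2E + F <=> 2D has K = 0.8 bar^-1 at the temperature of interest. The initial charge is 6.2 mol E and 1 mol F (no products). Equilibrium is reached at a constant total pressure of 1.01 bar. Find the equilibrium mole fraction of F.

y_F = 0.064

Let X = conversion of F (basis 1 mol F); extent of reaction ξ = X.
Mole table: n_E = 6.2 − 2X; n_F = 1 − X; n_D = 2X.
Summing: n_T = 7.2 − X.
With p_i = (n_i/n_T)P, K = p_D^2 / (p_E^2 p_F).
Substituting and setting equal to 0.8 bar^-1 gives a polynomial in X; the root in (0,1) is X = 0.575.
Then n_F = 0.425, n_T = 6.63, so y_F = 0.064.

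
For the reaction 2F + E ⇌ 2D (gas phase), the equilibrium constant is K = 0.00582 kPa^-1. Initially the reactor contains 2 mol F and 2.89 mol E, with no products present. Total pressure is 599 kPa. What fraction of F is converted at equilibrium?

Let X = conversion of F (basis 2 mol F); extent of reaction ξ = X.
Mole table: n_F = 2 − 2X; n_E = 2.89 − X; n_D = 2X.
Summing: n_T = 4.89 − X.
Mole fractions y_i = n_i/n_T; K = p_D^2 / (p_F^2 p_E) with p_i = y_i·P.
Setting this equal to 0.00582 kPa^-1 and taking the physical root (0 < X < 1) gives X = 0.578.

X = 0.578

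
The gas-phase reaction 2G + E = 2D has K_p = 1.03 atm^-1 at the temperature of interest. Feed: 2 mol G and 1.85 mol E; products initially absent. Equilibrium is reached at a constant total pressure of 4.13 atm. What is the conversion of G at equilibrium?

Take 2 mol G as basis and let X be its fractional conversion, so ξ = X.
Species balance: n_G = 2 − 2X; n_E = 1.85 − X; n_D = 2X.
Summing: n_T = 3.85 − X.
Mole fractions y_i = n_i/n_T; K_p = p_D^2 / (p_G^2 p_E) with p_i = y_i·P.
Setting this equal to 1.03 atm^-1 and taking the physical root (0 < X < 1) gives X = 0.563.

X = 0.563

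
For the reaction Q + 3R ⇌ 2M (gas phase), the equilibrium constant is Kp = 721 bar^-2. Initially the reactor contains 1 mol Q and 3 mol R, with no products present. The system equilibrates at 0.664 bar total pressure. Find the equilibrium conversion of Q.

X = 0.797

Let X = conversion of Q (basis 1 mol Q); extent of reaction ξ = X.
Moles: n_Q = 1 − X; n_R = 3 − 3X; n_M = 2X.
n_T = Σnᵢ = 4 − 2X.
With p_i = (n_i/n_T)P, Kp = p_M^2 / (p_Q p_R^3).
This yields a degree-4 equation in X; solving on (0,1), X = 0.797.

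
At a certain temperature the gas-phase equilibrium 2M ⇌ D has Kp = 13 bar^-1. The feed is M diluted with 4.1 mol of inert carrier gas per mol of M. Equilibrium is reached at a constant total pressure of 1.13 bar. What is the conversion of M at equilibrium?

Basis: 1 mol M initially; let X = conversion of M. Extent ξ = 0.5X.
At extent ξ: n_M = 1 − X; n_D = 0.5X; n_I = 4.1 (inert).
Summing: n_T = 5.1 − 0.5X.
Mole fractions y_i = n_i/n_T; Kp = p_D / (p_M^2) with p_i = y_i·P.
Equating to 13 bar^-1 and solving on 0 < X < 1: X = 0.670.

X = 0.670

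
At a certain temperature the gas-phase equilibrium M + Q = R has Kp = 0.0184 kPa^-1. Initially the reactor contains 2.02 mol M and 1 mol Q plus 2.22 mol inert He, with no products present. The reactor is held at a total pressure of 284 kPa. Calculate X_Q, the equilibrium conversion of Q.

X = 0.614

Basis: 1 mol Q initially; let X = conversion of Q. Extent ξ = X.
Species balance: n_M = 2.02 − X; n_Q = 1 − X; n_R = X; n_I = 2.22 (inert).
n_T = Σnᵢ = 5.24 − X.
y_i = n_i/n_T, p_i = y_i·P. Kp = p_R / (p_M p_Q).
Equating to 0.0184 kPa^-1 and solving on 0 < X < 1: X = 0.614.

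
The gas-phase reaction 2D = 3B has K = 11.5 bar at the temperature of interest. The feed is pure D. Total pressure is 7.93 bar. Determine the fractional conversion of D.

X = 0.507

Let X = conversion of D (basis 1 mol D); extent of reaction ξ = 0.5X.
Moles: n_D = 1 − X; n_B = 1.5X.
Total moles n_T = 1 + 0.5X.
y_i = n_i/n_T, p_i = y_i·P. K = p_B^3 / (p_D^2).
Substituting and setting equal to 11.5 bar gives a polynomial in X; the root in (0,1) is X = 0.507.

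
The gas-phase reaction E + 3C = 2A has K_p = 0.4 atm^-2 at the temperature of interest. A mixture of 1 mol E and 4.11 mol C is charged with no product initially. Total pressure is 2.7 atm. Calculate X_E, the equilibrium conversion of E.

X = 0.550

Let X = conversion of E (basis 1 mol E); extent of reaction ξ = X.
Species balance: n_E = 1 − X; n_C = 4.11 − 3X; n_A = 2X.
n_T = Σnᵢ = 5.11 − 2X.
Mole fractions y_i = n_i/n_T; K_p = p_A^2 / (p_E p_C^3) with p_i = y_i·P.
This yields a degree-4 equation in X; solving on (0,1), X = 0.550.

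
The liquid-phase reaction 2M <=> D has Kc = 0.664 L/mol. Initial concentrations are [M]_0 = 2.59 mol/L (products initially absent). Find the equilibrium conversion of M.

X = 0.587

Let X = conversion of M; extent ξ = 2.59X/2 mol/L.
Concentrations: [M] = 2.59 − 2.59X; [D] = 1.29X.
Kc = [D] / ([M]^2).
Solving Kc = 0.664 for X ∈ (0,1): X = 0.587.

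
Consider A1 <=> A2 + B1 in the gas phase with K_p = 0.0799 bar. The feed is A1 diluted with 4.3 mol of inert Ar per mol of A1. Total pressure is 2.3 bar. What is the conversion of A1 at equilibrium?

Basis: 1 mol A1 initially; let X = conversion of A1. Extent ξ = X.
Mole table: n_A1 = 1 − X; n_A2 = X; n_B1 = X; n_I = 4.3 (inert).
n_T = Σnᵢ = 5.3 + X.
y_i = n_i/n_T, p_i = y_i·P. K_p = p_A2 p_B1 / (p_A1).
Substituting and setting equal to 0.0799 bar gives a polynomial in X; the root in (0,1) is X = 0.356.

X = 0.356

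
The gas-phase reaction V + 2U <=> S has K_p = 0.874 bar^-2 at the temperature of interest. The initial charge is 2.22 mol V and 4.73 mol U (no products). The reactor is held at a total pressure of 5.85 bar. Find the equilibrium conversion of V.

X = 0.790

Let X = conversion of V (basis 2.22 mol V); extent of reaction ξ = 2.22X.
Moles: n_V = 2.22 − 2.22X; n_U = 4.73 − 4.44X; n_S = 2.22X.
n_T = Σnᵢ = 6.95 − 4.44X.
With p_i = (n_i/n_T)P, K_p = p_S / (p_V p_U^2).
This yields a degree-3 equation in X; solving on (0,1), X = 0.790.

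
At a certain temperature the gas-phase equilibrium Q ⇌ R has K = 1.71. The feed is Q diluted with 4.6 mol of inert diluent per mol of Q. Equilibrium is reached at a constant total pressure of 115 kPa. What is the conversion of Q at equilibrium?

X = 0.631

Let X = conversion of Q (basis 1 mol Q); extent of reaction ξ = X.
At extent ξ: n_Q = 1 − X; n_R = X; n_I = 4.6 (inert).
Total moles n_T = 5.6 (Δν = 0, constant).
With p_i = (n_i/n_T)P, K = p_R / (p_Q).
Equating to 1.71 and solving on 0 < X < 1: X = 0.631.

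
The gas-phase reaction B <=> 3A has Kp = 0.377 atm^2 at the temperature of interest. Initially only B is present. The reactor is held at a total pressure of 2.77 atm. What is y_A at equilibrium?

y_A = 0.322

Take 1 mol B as basis and let X be its fractional conversion, so ξ = X.
Moles: n_B = 1 − X; n_A = 3X.
Summing: n_T = 1 + 2X.
Mole fractions y_i = n_i/n_T; Kp = p_A^3 / (p_B) with p_i = y_i·P.
This yields a degree-3 equation in X; solving on (0,1), X = 0.137.
Then n_A = 0.41, n_T = 1.27, so y_A = 0.322.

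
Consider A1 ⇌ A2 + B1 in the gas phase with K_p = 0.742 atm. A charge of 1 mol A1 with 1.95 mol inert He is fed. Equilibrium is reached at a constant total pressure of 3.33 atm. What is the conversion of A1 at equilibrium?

X = 0.577

Basis: 1 mol A1 initially; let X = conversion of A1. Extent ξ = X.
At extent ξ: n_A1 = 1 − X; n_A2 = X; n_B1 = X; n_I = 1.95 (inert).
n_T = Σnᵢ = 2.95 + X.
With p_i = (n_i/n_T)P, K_p = p_A2 p_B1 / (p_A1).
Equating to 0.742 atm and solving on 0 < X < 1: X = 0.577.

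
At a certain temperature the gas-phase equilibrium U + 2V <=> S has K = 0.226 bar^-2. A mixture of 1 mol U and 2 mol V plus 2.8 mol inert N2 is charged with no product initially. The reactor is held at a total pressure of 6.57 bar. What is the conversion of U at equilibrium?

X = 0.374

Let X = conversion of U (basis 1 mol U); extent of reaction ξ = X.
At extent ξ: n_U = 1 − X; n_V = 2 − 2X; n_S = X; n_I = 2.8 (inert).
Summing: n_T = 5.8 − 2X.
With p_i = (n_i/n_T)P, K = p_S / (p_U p_V^2).
Setting this equal to 0.226 bar^-2 and taking the physical root (0 < X < 1) gives X = 0.374.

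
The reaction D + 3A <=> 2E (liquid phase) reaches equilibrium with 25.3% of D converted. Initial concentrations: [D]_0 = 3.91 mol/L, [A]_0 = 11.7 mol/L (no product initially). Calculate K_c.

K_c = 0.00201 (mol/L)^-2

Let X = conversion of D.
Concentrations: [D] = 3.91 − 3.91X; [A] = 11.7 − 11.7X; [E] = 7.82X.
At X = 0.253: [D] = 2.92, [A] = 8.73, [E] = 1.98.
K_c = [E]^2 / ([D] [A]^3) = 0.00201 (mol/L)^-2.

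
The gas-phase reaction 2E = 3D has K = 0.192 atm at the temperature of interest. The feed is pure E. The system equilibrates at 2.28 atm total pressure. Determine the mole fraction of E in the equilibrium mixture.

y_E = 0.666

Let X = conversion of E (basis 1 mol E); extent of reaction ξ = 0.5X.
Species balance: n_E = 1 − X; n_D = 1.5X.
n_T = Σnᵢ = 1 + 0.5X.
Mole fractions y_i = n_i/n_T; K = p_D^3 / (p_E^2) with p_i = y_i·P.
Equating to 0.192 atm and solving on 0 < X < 1: X = 0.251.
Then n_E = 0.749, n_T = 1.13, so y_E = 0.666.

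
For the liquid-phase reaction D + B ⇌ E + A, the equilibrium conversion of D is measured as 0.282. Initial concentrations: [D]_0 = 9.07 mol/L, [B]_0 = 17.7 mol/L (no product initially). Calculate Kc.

Kc = 0.0663

Let X = conversion of D.
Concentrations: [D] = 9.07 − 9.07X; [B] = 17.7 − 9.07X; [E] = 9.07X; [A] = 9.07X.
At X = 0.282: [D] = 6.51, [B] = 15.1, [E] = 2.56, [A] = 2.56.
Kc = [E] [A] / ([D] [B]) = 0.0663.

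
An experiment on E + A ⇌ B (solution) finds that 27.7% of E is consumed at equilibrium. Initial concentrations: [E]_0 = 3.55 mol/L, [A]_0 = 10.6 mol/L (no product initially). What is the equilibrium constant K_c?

Let X = conversion of E.
Concentrations: [E] = 3.55 − 3.55X; [A] = 10.6 − 3.55X; [B] = 3.55X.
At X = 0.277: [E] = 2.57, [A] = 9.62, [B] = 0.983.
K_c = [B] / ([E] [A]) = 0.0398 L/mol.

K_c = 0.0398 L/mol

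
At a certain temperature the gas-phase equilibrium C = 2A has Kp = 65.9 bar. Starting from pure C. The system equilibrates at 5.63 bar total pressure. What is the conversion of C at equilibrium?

X = 0.863

Take 1 mol C as basis and let X be its fractional conversion, so ξ = X.
Moles: n_C = 1 − X; n_A = 2X.
n_T = Σnᵢ = 1 + X.
y_i = n_i/n_T, p_i = y_i·P. Kp = p_A^2 / (p_C).
Substituting and setting equal to 65.9 bar gives a polynomial in X; the root in (0,1) is X = 0.863.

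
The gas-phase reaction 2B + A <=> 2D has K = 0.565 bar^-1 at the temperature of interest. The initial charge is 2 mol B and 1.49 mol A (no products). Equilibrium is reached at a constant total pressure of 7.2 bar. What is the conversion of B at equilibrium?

X = 0.534

Take 2 mol B as basis and let X be its fractional conversion, so ξ = X.
Species balance: n_B = 2 − 2X; n_A = 1.49 − X; n_D = 2X.
Summing: n_T = 3.49 − X.
With p_i = (n_i/n_T)P, K = p_D^2 / (p_B^2 p_A).
Substituting and setting equal to 0.565 bar^-1 gives a polynomial in X; the root in (0,1) is X = 0.534.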